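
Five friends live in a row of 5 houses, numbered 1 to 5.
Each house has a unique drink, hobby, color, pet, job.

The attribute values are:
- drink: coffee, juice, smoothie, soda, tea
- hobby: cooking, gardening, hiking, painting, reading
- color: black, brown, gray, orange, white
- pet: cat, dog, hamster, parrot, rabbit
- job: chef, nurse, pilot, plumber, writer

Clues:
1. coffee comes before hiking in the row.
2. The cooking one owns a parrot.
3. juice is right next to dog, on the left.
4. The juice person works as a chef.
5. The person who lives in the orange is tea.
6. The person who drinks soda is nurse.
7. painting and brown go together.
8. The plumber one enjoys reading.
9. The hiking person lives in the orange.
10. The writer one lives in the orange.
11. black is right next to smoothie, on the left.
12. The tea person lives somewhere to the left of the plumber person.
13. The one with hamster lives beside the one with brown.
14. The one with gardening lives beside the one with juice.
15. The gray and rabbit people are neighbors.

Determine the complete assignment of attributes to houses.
Solution:

House | Drink | Hobby | Color | Pet | Job
-----------------------------------------
  1   | coffee | gardening | gray | hamster | pilot
  2   | juice | painting | brown | rabbit | chef
  3   | tea | hiking | orange | dog | writer
  4   | soda | cooking | black | parrot | nurse
  5   | smoothie | reading | white | cat | plumber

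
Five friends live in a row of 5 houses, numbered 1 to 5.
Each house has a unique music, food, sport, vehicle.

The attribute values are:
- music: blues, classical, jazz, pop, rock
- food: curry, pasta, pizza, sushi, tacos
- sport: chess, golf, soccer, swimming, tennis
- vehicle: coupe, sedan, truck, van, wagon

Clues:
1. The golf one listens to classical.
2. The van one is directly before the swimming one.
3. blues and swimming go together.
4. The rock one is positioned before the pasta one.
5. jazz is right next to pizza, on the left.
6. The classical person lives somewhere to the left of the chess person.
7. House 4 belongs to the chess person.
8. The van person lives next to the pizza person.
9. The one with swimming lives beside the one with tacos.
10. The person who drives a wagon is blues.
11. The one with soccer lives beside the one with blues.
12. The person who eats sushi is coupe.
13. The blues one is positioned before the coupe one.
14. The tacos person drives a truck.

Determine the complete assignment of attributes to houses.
Solution:

House | Music | Food | Sport | Vehicle
--------------------------------------
  1   | jazz | curry | soccer | van
  2   | blues | pizza | swimming | wagon
  3   | classical | tacos | golf | truck
  4   | rock | sushi | chess | coupe
  5   | pop | pasta | tennis | sedan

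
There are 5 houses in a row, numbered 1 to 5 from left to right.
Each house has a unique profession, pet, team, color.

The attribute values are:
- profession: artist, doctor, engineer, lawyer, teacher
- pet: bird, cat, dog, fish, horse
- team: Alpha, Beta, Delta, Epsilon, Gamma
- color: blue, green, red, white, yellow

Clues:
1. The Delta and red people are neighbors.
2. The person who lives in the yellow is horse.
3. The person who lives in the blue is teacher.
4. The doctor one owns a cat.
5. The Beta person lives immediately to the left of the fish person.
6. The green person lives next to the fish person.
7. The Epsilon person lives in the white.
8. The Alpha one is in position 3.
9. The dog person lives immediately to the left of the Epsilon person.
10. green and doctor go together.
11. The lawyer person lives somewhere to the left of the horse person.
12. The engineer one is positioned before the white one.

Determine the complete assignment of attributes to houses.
Solution:

House | Profession | Pet | Team | Color
---------------------------------------
  1   | doctor | cat | Beta | green
  2   | teacher | fish | Delta | blue
  3   | engineer | dog | Alpha | red
  4   | lawyer | bird | Epsilon | white
  5   | artist | horse | Gamma | yellow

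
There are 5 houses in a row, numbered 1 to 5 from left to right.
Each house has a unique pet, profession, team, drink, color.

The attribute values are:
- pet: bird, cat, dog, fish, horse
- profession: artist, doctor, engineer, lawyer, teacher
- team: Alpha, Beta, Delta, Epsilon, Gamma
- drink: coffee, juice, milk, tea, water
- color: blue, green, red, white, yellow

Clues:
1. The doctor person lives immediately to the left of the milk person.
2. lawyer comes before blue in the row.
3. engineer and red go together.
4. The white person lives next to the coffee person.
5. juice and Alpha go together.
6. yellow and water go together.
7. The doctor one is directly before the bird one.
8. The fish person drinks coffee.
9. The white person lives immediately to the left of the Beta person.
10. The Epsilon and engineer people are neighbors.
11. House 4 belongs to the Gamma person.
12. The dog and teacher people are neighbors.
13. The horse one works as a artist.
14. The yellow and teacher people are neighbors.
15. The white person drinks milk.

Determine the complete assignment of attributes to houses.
Solution:

House | Pet | Profession | Team | Drink | Color
-----------------------------------------------
  1   | dog | doctor | Delta | water | yellow
  2   | bird | teacher | Epsilon | milk | white
  3   | fish | engineer | Beta | coffee | red
  4   | cat | lawyer | Gamma | tea | green
  5   | horse | artist | Alpha | juice | blue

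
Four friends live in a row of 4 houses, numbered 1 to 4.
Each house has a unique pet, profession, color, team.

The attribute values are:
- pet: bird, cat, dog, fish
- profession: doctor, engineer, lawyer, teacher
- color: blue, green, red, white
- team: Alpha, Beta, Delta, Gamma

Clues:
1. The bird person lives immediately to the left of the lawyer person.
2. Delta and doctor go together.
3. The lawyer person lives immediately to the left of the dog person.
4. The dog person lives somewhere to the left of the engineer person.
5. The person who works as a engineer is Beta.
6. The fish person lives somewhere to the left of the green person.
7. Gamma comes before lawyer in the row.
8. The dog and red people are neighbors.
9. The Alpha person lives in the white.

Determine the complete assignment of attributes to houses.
Solution:

House | Pet | Profession | Color | Team
---------------------------------------
  1   | bird | teacher | blue | Gamma
  2   | fish | lawyer | white | Alpha
  3   | dog | doctor | green | Delta
  4   | cat | engineer | red | Beta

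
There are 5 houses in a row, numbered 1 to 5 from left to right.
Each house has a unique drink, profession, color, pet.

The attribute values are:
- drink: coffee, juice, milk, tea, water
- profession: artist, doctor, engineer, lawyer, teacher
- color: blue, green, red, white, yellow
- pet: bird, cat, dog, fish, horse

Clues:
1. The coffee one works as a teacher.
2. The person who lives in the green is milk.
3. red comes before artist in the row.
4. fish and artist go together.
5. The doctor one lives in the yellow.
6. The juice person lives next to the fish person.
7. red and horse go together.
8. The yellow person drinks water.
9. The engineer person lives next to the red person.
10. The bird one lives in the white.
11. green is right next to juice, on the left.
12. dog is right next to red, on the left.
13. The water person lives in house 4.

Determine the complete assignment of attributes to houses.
Solution:

House | Drink | Profession | Color | Pet
----------------------------------------
  1   | milk | engineer | green | dog
  2   | juice | lawyer | red | horse
  3   | tea | artist | blue | fish
  4   | water | doctor | yellow | cat
  5   | coffee | teacher | white | bird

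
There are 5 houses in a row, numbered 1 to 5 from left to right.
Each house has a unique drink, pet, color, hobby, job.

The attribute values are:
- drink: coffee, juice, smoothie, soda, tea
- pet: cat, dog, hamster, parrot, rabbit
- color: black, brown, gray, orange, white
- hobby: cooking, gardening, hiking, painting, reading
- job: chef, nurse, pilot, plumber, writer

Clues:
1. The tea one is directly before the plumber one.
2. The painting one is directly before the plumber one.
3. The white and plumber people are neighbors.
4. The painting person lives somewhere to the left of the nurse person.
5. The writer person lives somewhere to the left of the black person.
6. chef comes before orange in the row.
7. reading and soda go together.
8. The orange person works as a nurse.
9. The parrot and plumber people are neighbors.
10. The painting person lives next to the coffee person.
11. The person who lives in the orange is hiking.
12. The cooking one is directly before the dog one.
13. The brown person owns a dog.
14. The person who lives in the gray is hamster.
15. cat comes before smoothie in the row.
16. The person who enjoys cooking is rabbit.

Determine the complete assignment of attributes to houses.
Solution:

House | Drink | Pet | Color | Hobby | Job
-----------------------------------------
  1   | tea | parrot | white | painting | writer
  2   | coffee | rabbit | black | cooking | plumber
  3   | soda | dog | brown | reading | chef
  4   | juice | cat | orange | hiking | nurse
  5   | smoothie | hamster | gray | gardening | pilot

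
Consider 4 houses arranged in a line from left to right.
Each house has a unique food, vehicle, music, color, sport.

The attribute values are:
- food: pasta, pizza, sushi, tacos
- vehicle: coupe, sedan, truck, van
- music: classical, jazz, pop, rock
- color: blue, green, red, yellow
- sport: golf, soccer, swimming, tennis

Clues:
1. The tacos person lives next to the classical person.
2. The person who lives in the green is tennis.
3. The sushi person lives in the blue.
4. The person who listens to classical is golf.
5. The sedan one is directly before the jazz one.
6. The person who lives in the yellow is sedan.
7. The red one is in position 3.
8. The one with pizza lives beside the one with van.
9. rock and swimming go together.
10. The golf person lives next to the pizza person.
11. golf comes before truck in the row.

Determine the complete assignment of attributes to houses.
Solution:

House | Food | Vehicle | Music | Color | Sport
----------------------------------------------
  1   | tacos | coupe | pop | green | tennis
  2   | pasta | sedan | classical | yellow | golf
  3   | pizza | truck | jazz | red | soccer
  4   | sushi | van | rock | blue | swimming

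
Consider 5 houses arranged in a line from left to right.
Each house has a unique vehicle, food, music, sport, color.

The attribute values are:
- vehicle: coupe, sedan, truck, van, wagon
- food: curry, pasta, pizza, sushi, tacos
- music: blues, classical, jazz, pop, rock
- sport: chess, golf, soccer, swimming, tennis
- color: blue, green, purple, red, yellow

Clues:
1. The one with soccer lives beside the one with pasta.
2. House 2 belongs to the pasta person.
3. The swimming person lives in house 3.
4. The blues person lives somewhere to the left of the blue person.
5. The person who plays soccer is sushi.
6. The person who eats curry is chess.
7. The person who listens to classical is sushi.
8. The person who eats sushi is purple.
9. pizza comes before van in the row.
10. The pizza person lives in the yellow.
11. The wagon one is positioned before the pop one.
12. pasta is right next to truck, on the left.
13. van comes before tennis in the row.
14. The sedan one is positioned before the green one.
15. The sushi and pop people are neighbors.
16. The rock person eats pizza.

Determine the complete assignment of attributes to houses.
Solution:

House | Vehicle | Food | Music | Sport | Color
----------------------------------------------
  1   | wagon | sushi | classical | soccer | purple
  2   | sedan | pasta | pop | golf | red
  3   | truck | pizza | rock | swimming | yellow
  4   | van | curry | blues | chess | green
  5   | coupe | tacos | jazz | tennis | blue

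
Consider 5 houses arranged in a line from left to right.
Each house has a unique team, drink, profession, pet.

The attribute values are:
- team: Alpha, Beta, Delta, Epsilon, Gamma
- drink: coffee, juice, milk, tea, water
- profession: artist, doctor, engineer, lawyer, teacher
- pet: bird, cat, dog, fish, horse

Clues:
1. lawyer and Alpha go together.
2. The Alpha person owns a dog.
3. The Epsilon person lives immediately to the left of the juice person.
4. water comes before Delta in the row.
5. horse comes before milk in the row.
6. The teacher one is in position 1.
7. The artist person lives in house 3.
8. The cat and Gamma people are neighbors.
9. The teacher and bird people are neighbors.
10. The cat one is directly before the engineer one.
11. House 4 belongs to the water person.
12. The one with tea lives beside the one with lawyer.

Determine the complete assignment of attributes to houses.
Solution:

House | Team | Drink | Profession | Pet
---------------------------------------
  1   | Epsilon | coffee | teacher | cat
  2   | Gamma | juice | engineer | bird
  3   | Beta | tea | artist | horse
  4   | Alpha | water | lawyer | dog
  5   | Delta | milk | doctor | fish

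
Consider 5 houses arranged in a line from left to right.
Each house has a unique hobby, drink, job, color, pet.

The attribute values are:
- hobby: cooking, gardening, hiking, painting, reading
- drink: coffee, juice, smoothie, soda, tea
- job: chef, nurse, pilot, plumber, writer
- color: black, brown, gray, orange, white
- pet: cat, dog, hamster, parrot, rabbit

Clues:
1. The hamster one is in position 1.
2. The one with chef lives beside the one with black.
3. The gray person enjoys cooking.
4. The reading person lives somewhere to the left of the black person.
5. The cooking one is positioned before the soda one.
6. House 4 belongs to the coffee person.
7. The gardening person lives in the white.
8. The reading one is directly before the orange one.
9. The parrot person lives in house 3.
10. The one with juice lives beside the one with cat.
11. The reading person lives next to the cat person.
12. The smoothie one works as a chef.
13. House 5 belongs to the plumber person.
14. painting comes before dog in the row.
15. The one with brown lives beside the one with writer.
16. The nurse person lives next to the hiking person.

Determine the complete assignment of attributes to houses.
Solution:

House | Hobby | Drink | Job | Color | Pet
-----------------------------------------
  1   | reading | juice | nurse | brown | hamster
  2   | hiking | tea | writer | orange | cat
  3   | cooking | smoothie | chef | gray | parrot
  4   | painting | coffee | pilot | black | rabbit
  5   | gardening | soda | plumber | white | dog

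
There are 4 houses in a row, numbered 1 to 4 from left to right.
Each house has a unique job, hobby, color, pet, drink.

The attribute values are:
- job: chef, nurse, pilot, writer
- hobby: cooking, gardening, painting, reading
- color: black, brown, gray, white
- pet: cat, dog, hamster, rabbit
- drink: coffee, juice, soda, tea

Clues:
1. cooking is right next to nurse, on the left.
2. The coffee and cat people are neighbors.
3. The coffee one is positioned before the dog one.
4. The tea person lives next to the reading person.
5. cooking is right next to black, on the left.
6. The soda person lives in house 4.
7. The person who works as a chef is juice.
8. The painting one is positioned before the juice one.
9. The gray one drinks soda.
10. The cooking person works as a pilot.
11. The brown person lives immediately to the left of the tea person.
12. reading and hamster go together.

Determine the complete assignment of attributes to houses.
Solution:

House | Job | Hobby | Color | Pet | Drink
-----------------------------------------
  1   | pilot | cooking | brown | rabbit | coffee
  2   | nurse | painting | black | cat | tea
  3   | chef | reading | white | hamster | juice
  4   | writer | gardening | gray | dog | soda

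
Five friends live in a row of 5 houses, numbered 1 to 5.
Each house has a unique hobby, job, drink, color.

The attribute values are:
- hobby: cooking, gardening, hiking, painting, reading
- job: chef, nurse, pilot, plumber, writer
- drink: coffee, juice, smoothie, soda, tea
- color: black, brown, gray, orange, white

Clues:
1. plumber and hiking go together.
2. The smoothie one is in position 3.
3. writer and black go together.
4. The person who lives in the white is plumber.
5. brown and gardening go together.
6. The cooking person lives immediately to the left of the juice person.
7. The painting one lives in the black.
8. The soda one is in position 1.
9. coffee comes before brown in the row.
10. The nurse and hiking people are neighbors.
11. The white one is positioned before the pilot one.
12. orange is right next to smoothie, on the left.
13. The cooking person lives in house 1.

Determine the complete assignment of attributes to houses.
Solution:

House | Hobby | Job | Drink | Color
-----------------------------------
  1   | cooking | chef | soda | gray
  2   | reading | nurse | juice | orange
  3   | hiking | plumber | smoothie | white
  4   | painting | writer | coffee | black
  5   | gardening | pilot | tea | brown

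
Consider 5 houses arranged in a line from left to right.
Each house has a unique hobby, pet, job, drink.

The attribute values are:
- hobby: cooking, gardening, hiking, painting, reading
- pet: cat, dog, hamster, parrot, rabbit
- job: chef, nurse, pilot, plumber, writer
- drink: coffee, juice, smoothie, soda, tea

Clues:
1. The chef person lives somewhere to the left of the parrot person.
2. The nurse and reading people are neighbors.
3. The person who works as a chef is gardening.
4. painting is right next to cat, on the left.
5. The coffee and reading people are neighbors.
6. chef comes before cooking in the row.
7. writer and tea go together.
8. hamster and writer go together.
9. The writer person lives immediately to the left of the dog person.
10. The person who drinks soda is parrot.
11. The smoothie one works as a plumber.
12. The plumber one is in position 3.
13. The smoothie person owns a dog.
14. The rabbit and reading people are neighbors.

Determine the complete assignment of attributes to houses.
Solution:

House | Hobby | Pet | Job | Drink
---------------------------------
  1   | hiking | rabbit | nurse | coffee
  2   | reading | hamster | writer | tea
  3   | painting | dog | plumber | smoothie
  4   | gardening | cat | chef | juice
  5   | cooking | parrot | pilot | soda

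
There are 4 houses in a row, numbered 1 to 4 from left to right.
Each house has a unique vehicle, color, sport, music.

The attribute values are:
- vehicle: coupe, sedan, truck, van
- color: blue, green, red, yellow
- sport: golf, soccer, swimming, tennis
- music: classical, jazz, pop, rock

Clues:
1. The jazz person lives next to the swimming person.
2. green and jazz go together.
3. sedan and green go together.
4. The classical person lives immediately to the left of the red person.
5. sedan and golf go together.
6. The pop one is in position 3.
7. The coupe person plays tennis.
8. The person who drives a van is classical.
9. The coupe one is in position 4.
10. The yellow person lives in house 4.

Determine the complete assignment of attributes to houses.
Solution:

House | Vehicle | Color | Sport | Music
---------------------------------------
  1   | sedan | green | golf | jazz
  2   | van | blue | swimming | classical
  3   | truck | red | soccer | pop
  4   | coupe | yellow | tennis | rock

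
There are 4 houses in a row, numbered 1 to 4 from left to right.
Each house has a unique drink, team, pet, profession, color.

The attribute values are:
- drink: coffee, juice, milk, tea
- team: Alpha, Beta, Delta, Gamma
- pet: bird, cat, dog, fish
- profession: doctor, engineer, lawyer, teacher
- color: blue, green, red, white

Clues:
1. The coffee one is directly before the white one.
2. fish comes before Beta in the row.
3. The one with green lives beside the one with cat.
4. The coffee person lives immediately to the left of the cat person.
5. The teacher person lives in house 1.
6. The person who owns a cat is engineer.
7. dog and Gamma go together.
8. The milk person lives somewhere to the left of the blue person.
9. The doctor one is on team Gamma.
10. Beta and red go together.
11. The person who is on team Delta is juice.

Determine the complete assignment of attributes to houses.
Solution:

House | Drink | Team | Pet | Profession | Color
-----------------------------------------------
  1   | coffee | Alpha | fish | teacher | green
  2   | juice | Delta | cat | engineer | white
  3   | milk | Beta | bird | lawyer | red
  4   | tea | Gamma | dog | doctor | blue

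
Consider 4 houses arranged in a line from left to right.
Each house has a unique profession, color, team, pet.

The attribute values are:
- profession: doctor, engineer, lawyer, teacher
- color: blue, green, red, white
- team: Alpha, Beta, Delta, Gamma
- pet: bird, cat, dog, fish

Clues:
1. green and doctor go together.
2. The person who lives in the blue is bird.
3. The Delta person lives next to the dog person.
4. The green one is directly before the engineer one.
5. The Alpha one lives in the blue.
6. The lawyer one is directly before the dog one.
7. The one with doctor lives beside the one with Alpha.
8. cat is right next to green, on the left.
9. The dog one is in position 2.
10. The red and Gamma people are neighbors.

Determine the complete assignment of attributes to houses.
Solution:

House | Profession | Color | Team | Pet
---------------------------------------
  1   | lawyer | red | Delta | cat
  2   | doctor | green | Gamma | dog
  3   | engineer | blue | Alpha | bird
  4   | teacher | white | Beta | fish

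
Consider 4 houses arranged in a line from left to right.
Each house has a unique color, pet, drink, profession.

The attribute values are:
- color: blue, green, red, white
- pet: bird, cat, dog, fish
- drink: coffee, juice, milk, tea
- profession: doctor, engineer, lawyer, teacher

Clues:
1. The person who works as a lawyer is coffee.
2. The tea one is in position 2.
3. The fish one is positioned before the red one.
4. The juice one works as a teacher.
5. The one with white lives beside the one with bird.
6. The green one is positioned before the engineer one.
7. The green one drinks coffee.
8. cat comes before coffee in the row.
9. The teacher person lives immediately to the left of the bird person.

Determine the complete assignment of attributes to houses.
Solution:

House | Color | Pet | Drink | Profession
----------------------------------------
  1   | white | cat | juice | teacher
  2   | blue | bird | tea | doctor
  3   | green | fish | coffee | lawyer
  4   | red | dog | milk | engineer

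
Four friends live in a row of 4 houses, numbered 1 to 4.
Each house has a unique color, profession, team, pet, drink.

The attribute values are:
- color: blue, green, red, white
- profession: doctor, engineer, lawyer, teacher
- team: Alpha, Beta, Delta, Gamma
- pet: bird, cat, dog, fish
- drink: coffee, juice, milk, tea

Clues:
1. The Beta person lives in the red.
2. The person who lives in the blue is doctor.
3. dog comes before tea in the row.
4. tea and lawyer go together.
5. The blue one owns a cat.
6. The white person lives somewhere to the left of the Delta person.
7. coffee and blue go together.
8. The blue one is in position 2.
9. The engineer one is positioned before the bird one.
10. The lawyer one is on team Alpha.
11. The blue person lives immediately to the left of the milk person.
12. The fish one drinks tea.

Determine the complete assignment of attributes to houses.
Solution:

House | Color | Profession | Team | Pet | Drink
-----------------------------------------------
  1   | white | engineer | Gamma | dog | juice
  2   | blue | doctor | Delta | cat | coffee
  3   | red | teacher | Beta | bird | milk
  4   | green | lawyer | Alpha | fish | tea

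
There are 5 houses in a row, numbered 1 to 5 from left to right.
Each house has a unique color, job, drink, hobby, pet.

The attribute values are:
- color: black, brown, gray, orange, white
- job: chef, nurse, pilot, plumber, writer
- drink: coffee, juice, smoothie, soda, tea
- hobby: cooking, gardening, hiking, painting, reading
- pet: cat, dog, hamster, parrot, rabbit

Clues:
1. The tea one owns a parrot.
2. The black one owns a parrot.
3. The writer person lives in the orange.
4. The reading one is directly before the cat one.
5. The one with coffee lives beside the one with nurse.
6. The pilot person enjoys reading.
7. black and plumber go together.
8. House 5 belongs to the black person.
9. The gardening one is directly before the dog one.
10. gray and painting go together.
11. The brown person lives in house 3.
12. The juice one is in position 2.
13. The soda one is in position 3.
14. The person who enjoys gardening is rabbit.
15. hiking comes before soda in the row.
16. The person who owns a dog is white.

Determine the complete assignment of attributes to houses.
Solution:

House | Color | Job | Drink | Hobby | Pet
-----------------------------------------
  1   | orange | writer | coffee | gardening | rabbit
  2   | white | nurse | juice | hiking | dog
  3   | brown | pilot | soda | reading | hamster
  4   | gray | chef | smoothie | painting | cat
  5   | black | plumber | tea | cooking | parrot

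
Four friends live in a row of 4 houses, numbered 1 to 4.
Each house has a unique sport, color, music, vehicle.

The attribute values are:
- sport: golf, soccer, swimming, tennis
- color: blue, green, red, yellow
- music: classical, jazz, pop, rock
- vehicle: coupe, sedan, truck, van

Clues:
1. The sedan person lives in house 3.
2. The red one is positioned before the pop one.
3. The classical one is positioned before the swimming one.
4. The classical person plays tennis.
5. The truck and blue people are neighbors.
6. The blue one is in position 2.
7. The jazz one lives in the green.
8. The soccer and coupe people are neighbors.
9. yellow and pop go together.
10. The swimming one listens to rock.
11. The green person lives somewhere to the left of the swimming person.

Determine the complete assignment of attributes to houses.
Solution:

House | Sport | Color | Music | Vehicle
---------------------------------------
  1   | soccer | green | jazz | truck
  2   | tennis | blue | classical | coupe
  3   | swimming | red | rock | sedan
  4   | golf | yellow | pop | van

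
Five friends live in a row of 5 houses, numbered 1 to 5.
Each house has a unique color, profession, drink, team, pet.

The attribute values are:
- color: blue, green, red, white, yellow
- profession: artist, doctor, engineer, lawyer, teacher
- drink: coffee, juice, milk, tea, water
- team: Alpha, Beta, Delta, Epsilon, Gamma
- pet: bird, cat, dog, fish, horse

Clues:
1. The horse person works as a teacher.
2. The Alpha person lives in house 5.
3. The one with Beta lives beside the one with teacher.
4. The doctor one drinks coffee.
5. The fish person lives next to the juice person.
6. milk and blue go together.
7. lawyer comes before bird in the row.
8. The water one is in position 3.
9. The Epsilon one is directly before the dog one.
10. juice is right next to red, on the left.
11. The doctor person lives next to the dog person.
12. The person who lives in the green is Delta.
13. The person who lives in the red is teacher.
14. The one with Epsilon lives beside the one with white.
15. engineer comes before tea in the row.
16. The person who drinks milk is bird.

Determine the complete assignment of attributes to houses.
Solution:

House | Color | Profession | Drink | Team | Pet
-----------------------------------------------
  1   | yellow | doctor | coffee | Epsilon | fish
  2   | white | engineer | juice | Beta | dog
  3   | red | teacher | water | Gamma | horse
  4   | green | lawyer | tea | Delta | cat
  5   | blue | artist | milk | Alpha | bird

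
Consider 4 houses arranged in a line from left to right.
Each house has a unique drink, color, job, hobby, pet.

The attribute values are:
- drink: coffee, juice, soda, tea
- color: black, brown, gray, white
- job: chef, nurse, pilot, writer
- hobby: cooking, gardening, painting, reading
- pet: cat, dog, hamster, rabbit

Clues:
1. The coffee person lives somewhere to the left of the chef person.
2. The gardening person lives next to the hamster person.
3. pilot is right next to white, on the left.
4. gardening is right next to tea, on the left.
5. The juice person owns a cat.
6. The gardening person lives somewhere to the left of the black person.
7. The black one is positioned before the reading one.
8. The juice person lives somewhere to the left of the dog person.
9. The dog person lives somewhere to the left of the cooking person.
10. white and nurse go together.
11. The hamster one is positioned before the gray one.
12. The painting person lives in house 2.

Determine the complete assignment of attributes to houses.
Solution:

House | Drink | Color | Job | Hobby | Pet
-----------------------------------------
  1   | juice | brown | writer | gardening | cat
  2   | tea | black | pilot | painting | hamster
  3   | coffee | white | nurse | reading | dog
  4   | soda | gray | chef | cooking | rabbit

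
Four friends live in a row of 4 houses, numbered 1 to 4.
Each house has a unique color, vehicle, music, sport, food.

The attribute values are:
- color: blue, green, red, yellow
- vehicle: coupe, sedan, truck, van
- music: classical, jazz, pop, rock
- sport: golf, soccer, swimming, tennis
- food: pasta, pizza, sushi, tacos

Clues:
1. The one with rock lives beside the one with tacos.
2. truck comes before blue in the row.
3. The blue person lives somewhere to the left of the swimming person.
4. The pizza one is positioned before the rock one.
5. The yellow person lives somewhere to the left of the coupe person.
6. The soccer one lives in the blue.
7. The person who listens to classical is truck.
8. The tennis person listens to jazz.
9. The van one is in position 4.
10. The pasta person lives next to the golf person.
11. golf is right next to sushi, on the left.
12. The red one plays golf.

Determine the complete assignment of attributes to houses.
Solution:

House | Color | Vehicle | Music | Sport | Food
----------------------------------------------
  1   | yellow | sedan | jazz | tennis | pasta
  2   | red | truck | classical | golf | pizza
  3   | blue | coupe | rock | soccer | sushi
  4   | green | van | pop | swimming | tacos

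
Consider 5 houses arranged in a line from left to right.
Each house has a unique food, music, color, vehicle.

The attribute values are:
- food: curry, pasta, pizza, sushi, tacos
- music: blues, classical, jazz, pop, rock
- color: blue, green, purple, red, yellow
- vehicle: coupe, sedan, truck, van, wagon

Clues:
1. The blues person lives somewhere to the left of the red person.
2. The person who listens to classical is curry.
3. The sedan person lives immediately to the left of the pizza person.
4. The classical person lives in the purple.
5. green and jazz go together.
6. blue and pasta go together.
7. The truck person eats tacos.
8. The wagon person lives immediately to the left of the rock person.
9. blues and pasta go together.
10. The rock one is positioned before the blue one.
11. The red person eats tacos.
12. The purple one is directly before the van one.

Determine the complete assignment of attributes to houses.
Solution:

House | Food | Music | Color | Vehicle
--------------------------------------
  1   | curry | classical | purple | wagon
  2   | sushi | rock | yellow | van
  3   | pasta | blues | blue | sedan
  4   | pizza | jazz | green | coupe
  5   | tacos | pop | red | truck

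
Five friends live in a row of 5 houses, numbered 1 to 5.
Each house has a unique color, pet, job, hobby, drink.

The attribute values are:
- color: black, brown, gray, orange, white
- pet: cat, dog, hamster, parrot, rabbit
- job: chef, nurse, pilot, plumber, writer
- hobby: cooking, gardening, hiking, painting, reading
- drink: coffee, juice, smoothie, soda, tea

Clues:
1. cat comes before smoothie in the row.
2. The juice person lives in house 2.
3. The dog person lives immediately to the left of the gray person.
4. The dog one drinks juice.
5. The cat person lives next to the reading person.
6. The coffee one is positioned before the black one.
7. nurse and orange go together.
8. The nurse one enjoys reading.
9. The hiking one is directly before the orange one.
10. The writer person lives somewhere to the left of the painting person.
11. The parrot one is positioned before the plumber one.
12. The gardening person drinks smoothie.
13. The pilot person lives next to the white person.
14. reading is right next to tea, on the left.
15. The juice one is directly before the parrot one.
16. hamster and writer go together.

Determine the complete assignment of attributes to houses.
Solution:

House | Color | Pet | Job | Hobby | Drink
-----------------------------------------
  1   | brown | cat | chef | hiking | coffee
  2   | orange | dog | nurse | reading | juice
  3   | gray | parrot | pilot | cooking | tea
  4   | white | hamster | writer | gardening | smoothie
  5   | black | rabbit | plumber | painting | soda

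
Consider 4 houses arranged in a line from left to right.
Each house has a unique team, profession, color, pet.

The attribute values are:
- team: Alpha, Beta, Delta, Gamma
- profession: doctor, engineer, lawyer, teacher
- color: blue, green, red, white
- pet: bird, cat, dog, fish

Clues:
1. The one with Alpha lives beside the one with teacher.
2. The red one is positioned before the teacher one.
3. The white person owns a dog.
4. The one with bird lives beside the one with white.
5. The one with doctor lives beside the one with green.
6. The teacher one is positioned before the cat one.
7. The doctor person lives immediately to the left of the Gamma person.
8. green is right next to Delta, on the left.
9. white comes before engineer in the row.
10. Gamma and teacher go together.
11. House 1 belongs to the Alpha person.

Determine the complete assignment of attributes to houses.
Solution:

House | Team | Profession | Color | Pet
---------------------------------------
  1   | Alpha | doctor | red | fish
  2   | Gamma | teacher | green | bird
  3   | Delta | lawyer | white | dog
  4   | Beta | engineer | blue | cat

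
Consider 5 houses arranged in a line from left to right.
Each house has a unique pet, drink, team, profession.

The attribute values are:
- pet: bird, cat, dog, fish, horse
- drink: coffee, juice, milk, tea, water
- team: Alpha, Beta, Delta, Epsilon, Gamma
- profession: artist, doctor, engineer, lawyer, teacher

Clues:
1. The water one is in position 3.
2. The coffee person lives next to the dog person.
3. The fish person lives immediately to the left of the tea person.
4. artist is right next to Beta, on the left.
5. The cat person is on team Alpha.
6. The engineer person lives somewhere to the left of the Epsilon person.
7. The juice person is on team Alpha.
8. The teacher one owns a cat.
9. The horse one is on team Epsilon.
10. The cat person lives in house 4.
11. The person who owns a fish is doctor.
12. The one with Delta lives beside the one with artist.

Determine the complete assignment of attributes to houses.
Solution:

House | Pet | Drink | Team | Profession
---------------------------------------
  1   | fish | coffee | Delta | doctor
  2   | dog | tea | Gamma | artist
  3   | bird | water | Beta | engineer
  4   | cat | juice | Alpha | teacher
  5   | horse | milk | Epsilon | lawyer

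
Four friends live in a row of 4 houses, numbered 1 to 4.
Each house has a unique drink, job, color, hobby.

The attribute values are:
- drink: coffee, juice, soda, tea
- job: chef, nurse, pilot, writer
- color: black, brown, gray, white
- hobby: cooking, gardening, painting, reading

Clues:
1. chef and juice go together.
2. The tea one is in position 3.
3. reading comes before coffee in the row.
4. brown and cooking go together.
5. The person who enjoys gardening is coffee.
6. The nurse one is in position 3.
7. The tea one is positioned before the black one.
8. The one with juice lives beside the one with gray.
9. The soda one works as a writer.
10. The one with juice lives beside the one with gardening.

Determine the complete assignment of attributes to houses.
Solution:

House | Drink | Job | Color | Hobby
-----------------------------------
  1   | juice | chef | white | reading
  2   | coffee | pilot | gray | gardening
  3   | tea | nurse | brown | cooking
  4   | soda | writer | black | painting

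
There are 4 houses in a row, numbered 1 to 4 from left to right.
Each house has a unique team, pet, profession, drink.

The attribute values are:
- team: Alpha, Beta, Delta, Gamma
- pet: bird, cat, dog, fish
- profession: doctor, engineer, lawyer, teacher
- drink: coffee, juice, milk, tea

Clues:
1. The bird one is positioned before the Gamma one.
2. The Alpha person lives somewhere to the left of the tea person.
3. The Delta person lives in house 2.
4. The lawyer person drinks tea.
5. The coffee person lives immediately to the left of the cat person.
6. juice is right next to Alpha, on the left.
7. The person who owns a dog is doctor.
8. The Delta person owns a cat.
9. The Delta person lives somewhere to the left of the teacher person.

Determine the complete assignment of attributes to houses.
Solution:

House | Team | Pet | Profession | Drink
---------------------------------------
  1   | Beta | dog | doctor | coffee
  2   | Delta | cat | engineer | juice
  3   | Alpha | bird | teacher | milk
  4   | Gamma | fish | lawyer | tea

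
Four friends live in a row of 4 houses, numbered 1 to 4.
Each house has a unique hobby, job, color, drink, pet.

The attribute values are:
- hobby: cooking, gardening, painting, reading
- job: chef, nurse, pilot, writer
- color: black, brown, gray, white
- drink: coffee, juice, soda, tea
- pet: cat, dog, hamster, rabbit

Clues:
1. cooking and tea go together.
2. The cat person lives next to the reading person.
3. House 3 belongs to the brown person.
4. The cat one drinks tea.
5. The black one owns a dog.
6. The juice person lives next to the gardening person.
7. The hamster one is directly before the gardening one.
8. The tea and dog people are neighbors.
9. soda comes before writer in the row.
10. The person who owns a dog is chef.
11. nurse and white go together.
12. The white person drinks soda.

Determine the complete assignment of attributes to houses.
Solution:

House | Hobby | Job | Color | Drink | Pet
-----------------------------------------
  1   | painting | pilot | gray | juice | hamster
  2   | gardening | nurse | white | soda | rabbit
  3   | cooking | writer | brown | tea | cat
  4   | reading | chef | black | coffee | dog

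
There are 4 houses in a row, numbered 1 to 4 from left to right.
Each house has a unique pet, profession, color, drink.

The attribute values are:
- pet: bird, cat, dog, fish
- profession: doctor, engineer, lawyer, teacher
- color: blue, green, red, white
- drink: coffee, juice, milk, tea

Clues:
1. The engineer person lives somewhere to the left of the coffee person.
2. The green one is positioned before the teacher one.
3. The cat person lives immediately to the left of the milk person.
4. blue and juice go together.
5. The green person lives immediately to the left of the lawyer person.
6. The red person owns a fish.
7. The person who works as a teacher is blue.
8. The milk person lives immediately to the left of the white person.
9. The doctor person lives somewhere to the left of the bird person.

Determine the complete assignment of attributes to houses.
Solution:

House | Pet | Profession | Color | Drink
----------------------------------------
  1   | cat | engineer | green | tea
  2   | fish | lawyer | red | milk
  3   | dog | doctor | white | coffee
  4   | bird | teacher | blue | juice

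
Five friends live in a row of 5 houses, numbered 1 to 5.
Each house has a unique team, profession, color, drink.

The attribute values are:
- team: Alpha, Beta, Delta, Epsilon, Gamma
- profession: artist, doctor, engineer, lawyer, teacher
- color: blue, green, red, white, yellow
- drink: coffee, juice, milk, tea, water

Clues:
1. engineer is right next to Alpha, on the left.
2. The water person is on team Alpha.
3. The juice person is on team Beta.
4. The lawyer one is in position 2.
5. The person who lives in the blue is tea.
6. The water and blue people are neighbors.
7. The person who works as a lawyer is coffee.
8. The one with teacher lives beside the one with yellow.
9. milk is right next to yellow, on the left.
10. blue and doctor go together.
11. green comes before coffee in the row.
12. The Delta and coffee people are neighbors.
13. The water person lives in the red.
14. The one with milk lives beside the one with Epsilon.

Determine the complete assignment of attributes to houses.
Solution:

House | Team | Profession | Color | Drink
-----------------------------------------
  1   | Delta | teacher | green | milk
  2   | Epsilon | lawyer | yellow | coffee
  3   | Beta | engineer | white | juice
  4   | Alpha | artist | red | water
  5   | Gamma | doctor | blue | tea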